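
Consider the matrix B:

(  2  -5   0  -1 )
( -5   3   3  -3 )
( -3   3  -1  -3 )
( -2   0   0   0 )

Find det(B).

Expand along row 4 (it has 3 zeros):
  − (-2) · M_41   where M_41 = det([-5 0 -1; 3 3 -3; 3 -1 -3]) = 72
det = (-1)·(-2)·(72) = 144

144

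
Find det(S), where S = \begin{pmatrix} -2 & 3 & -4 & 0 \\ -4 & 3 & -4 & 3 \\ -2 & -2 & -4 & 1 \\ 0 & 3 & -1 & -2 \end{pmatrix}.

Expand along row 1 (it has 1 zero):
  + (-2) · M_11   where M_11 = det([3 -4 3; -2 -4 1; 3 -1 -2]) = 73
  − (3) · M_12   where M_12 = det([-4 -4 3; -2 -4 1; 0 -1 -2]) = -14
  + (-4) · M_13   where M_13 = det([-4 3 3; -2 -2 1; 0 3 -2]) = -34
det = (+1)·(-2)·(73) + (-1)·(3)·(-14) + (+1)·(-4)·(-34) = 32

32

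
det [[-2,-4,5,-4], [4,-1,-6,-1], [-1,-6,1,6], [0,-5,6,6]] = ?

Expand along row 4 (it has 1 zero):
  + (-5) · M_42   where M_42 = det([-2 5 -4; 4 -6 -1; -1 1 6]) = -37
  − (6) · M_43   where M_43 = det([-2 -4 -4; 4 -1 -1; -1 -6 6]) = 216
  + (6) · M_44   where M_44 = det([-2 -4 5; 4 -1 -6; -1 -6 1]) = -59
det = (+1)·(-5)·(-37) + (-1)·(6)·(216) + (+1)·(6)·(-59) = -1465

-1465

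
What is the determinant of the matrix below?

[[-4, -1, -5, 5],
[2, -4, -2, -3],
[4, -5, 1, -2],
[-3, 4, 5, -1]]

Expand along row 1:
  + (-4) · M_11   where M_11 = det([-4 -2 -3; -5 1 -2; 4 5 -1]) = 77
  − (-1) · M_12   where M_12 = det([2 -2 -3; 4 1 -2; -3 5 -1]) = -71
  + (-5) · M_13   where M_13 = det([2 -4 -3; 4 -5 -2; -3 4 -1]) = -17
  − (5) · M_14   where M_14 = det([2 -4 -2; 4 -5 1; -3 4 5]) = 32
det = (+1)·(-4)·(77) + (-1)·(-1)·(-71) + (+1)·(-5)·(-17) + (-1)·(5)·(32) = -454

-454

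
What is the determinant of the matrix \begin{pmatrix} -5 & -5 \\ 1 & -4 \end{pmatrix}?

25

det = (-5)·(-4) − (-5)·1 = 20 − (-5) = 25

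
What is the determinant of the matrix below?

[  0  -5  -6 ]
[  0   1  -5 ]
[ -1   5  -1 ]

-31

Expand along column 1:
  + (-1) · |-5 -6; 1 -5| = (-1)·(25 − (-6)) = -31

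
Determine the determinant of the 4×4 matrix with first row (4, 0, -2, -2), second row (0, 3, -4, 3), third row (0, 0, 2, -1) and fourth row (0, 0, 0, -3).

-72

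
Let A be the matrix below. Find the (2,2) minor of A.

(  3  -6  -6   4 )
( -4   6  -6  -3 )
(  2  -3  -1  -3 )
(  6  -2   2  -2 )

148

Delete row 2 and column 2; the remaining 3×3 submatrix is [3 -6 4; 2 -1 -3; 6 2 -2].
Its determinant is 148.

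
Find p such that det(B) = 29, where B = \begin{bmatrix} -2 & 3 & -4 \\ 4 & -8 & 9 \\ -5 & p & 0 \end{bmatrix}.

Expanding along the column containing p, det(B) is linear in p: det(B) = (2)·p + (25).
Set (2)·p + (25) = 29  ⇒  (2)·p = 4  ⇒  p = 2.

p = 2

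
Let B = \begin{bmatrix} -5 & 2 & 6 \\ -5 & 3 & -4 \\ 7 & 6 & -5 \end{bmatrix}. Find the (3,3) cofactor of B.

-5

Delete row 3 and column 3; the remaining 2×2 submatrix is [-5 2; -5 3].
Its determinant is (-5)·3 − 2·(-5) = -5.
The cofactor carries sign (−1)^(3+3) = +1, so C_{3,3} = +(-5) = -5.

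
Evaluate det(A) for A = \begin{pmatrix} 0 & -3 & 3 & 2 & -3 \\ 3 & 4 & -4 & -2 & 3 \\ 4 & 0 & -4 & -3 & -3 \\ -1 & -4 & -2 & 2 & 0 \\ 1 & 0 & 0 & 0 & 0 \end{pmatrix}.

Expand along row 5 (it has 4 zeros):
  + (1) · M_51   where M_51 = det([-3 3 2 -3; 4 -4 -2 3; 0 -4 -3 -3; -4 -2 2 0]) = -114
det = (+1)·(1)·(-114) = -114

|A| = -114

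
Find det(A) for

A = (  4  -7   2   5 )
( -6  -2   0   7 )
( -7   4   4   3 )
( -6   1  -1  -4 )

2045

Expand along row 2 (it has 1 zero):
  − (-6) · M_21   where M_21 = det([-7 2 5; 4 4 3; 1 -1 -4]) = 89
  + (-2) · M_22   where M_22 = det([4 2 5; -7 4 3; -6 -1 -4]) = 11
  + (7) · M_24   where M_24 = det([4 -7 2; -7 4 4; -6 1 -1]) = 219
det = (-1)·(-6)·(89) + (+1)·(-2)·(11) + (+1)·(7)·(219) = 2045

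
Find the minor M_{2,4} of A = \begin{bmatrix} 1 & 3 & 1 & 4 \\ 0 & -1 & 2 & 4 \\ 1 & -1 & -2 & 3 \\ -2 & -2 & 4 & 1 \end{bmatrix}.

The minor is -12.

Delete row 2 and column 4; the remaining 3×3 submatrix is [1 3 1; 1 -1 -2; -2 -2 4].
Its determinant is -12.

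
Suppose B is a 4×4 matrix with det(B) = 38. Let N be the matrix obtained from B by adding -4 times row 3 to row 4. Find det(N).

Adding a multiple of one row to another leaves the determinant unchanged.
det(N) = (1)·(38) = 38

The determinant is 38.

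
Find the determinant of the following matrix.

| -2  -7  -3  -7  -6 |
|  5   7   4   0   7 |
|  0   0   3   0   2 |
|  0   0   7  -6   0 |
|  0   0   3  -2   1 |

The matrix is block upper-triangular with a 2×2 block and a 3×3 block on the diagonal, so its determinant equals the product of the determinants of the diagonal blocks.
det of the 2×2 block = 21
det of the 3×3 block = -10
det = (21)·(-10) = -210

The determinant is -210.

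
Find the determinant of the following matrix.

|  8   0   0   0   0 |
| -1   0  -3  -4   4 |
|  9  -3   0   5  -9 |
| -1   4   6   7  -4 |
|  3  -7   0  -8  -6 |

Expand along row 1 (it has 4 zeros):
  + (8) · M_11   where M_11 = det([0 -3 -4 4; -3 0 5 -9; 4 6 7 -4; -7 0 -8 -6]) = 651
det = (+1)·(8)·(651) = 5208

5208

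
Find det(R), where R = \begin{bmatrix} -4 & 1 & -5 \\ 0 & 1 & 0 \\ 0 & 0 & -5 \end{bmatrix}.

R is upper triangular, so det(R) is the product of the diagonal entries:
det = (-4) · (1) · (-5) = 20

20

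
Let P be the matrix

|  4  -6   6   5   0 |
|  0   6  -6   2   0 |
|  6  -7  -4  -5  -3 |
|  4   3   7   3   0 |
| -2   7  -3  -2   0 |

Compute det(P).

The determinant is -840.

Expand along column 5 (it has 4 zeros):
  + (-3) · M_35   where M_35 = det([4 -6 6 5; 0 6 -6 2; 4 3 7 3; -2 7 -3 -2]) = 280
det = (+1)·(-3)·(280) = -840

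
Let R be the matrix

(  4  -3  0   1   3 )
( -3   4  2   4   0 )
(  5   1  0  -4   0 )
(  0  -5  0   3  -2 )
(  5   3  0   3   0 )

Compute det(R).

|R| = -1930

Expand along column 3 (it has 4 zeros):
  − (2) · M_23   where M_23 = det([4 -3 1 3; 5 1 -4 0; 0 -5 3 -2; 5 3 3 0]) = 965
det = (-1)·(2)·(965) = -1930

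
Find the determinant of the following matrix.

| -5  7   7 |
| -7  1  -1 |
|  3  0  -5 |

-262

Expand along row 3:
  + 3 · |7 7; 1 -1| = 3·(-7 − 7) = -42
  + (-5) · |-5 7; -7 1| = (-5)·(-5 − (-49)) = -220
Sum: (-42) + (-220) = -262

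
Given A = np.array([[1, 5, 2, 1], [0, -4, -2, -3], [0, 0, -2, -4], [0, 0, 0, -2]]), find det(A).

A is upper triangular, so det(A) is the product of the diagonal entries:
det = (1) · (-4) · (-2) · (-2) = -16

-16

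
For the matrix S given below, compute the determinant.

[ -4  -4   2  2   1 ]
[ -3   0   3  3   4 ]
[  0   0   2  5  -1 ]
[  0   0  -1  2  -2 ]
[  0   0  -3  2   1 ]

-516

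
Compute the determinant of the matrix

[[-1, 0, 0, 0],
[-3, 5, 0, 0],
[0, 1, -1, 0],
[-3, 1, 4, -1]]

The matrix is lower triangular, so the determinant is the product of the diagonal entries:
det = (-1) · (5) · (-1) · (-1) = -5

-5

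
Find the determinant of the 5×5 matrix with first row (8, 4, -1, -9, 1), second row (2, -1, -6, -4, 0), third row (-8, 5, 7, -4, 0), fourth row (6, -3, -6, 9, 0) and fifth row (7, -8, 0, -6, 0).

363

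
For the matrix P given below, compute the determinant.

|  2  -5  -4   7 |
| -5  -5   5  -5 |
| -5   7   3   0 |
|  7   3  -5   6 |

Expand along row 3 (it has 1 zero):
  + (-5) · M_31   where M_31 = det([-5 -4 7; -5 5 -5; 3 -5 6]) = -15
  − (7) · M_32   where M_32 = det([2 -4 7; -5 5 -5; 7 -5 6]) = -40
  + (3) · M_33   where M_33 = det([2 -5 7; -5 -5 -5; 7 3 6]) = 135
det = (+1)·(-5)·(-15) + (-1)·(7)·(-40) + (+1)·(3)·(135) = 760

760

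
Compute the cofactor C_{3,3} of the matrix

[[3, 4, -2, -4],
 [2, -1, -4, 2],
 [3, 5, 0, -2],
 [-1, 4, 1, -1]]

The cofactor is -49.

Delete row 3 and column 3; the remaining 3×3 submatrix is [3 4 -4; 2 -1 2; -1 4 -1].
Its determinant is -49.
The cofactor carries sign (−1)^(3+3) = +1, so C_{3,3} = +(-49) = -49.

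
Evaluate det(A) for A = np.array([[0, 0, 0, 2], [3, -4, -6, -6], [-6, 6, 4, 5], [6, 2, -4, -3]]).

Expand along row 1 (it has 3 zeros):
  − (2) · M_14   where M_14 = det([3 -4 -6; -6 6 4; 6 2 -4]) = 192
det = (-1)·(2)·(192) = -384

det(A) = -384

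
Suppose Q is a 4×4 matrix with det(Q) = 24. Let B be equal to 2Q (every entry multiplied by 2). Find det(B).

384

For a 4×4 matrix, det(2Q) = 2^4·det(Q) = 16·det(Q).
det(B) = (16)·(24) = 384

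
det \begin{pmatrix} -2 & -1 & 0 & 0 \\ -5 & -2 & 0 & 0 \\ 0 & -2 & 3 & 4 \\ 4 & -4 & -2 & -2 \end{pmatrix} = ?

-2

The matrix is block lower-triangular with a 2×2 block and a 2×2 block on the diagonal, so its determinant equals the product of the determinants of the diagonal blocks.
det of the 2×2 block = -1
det of the 2×2 block = 2
det = (-1)·(2) = -2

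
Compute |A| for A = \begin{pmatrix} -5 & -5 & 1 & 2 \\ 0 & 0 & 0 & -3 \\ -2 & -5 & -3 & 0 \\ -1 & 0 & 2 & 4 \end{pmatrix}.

Expand along row 2 (it has 3 zeros):
  + (-3) · M_24   where M_24 = det([-5 -5 1; -2 -5 -3; -1 0 2]) = 10
det = (+1)·(-3)·(10) = -30

-30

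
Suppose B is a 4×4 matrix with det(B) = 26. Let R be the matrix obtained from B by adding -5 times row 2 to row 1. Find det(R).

Adding a multiple of one row to another leaves the determinant unchanged.
det(R) = (1)·(26) = 26

det(R) = 26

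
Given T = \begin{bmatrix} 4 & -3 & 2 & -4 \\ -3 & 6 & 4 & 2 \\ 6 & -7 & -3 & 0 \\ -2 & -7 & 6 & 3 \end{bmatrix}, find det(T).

The determinant is -1513.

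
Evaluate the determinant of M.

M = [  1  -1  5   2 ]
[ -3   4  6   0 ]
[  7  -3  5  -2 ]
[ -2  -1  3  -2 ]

Expand along row 2 (it has 1 zero):
  − (-3) · M_21   where M_21 = det([-1 5 2; -3 5 -2; -1 3 -2]) = -24
  + (4) · M_22   where M_22 = det([1 5 2; 7 5 -2; -2 3 -2]) = 148
  − (6) · M_23   where M_23 = det([1 -1 2; 7 -3 -2; -2 -1 -2]) = -40
det = (-1)·(-3)·(-24) + (+1)·(4)·(148) + (-1)·(6)·(-40) = 760

det(M) = 760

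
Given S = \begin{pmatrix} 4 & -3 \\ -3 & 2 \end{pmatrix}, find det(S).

det(S) = 4·2 − (-3)·(-3) = 8 − 9 = -1

The determinant is -1.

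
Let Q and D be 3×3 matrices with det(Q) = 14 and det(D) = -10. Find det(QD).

|QD| = -140

det(QD) = det(Q)·det(D) = (14)·(-10) = -140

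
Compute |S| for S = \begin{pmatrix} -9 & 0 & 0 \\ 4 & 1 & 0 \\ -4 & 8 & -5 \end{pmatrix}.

S is lower triangular, so det(S) is the product of the diagonal entries:
det = (-9) · (1) · (-5) = 45

The determinant is 45.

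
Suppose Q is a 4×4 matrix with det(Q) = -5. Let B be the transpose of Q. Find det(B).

det(Qᵀ) = det(Q).
det(B) = (1)·(-5) = -5

-5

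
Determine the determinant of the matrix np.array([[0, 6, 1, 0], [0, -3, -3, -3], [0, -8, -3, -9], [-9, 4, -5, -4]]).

Expand along column 1 (it has 3 zeros):
  − (-9) · M_41   where M_41 = det([6 1 0; -3 -3 -3; -8 -3 -9]) = 105
det = (-1)·(-9)·(105) = 945

945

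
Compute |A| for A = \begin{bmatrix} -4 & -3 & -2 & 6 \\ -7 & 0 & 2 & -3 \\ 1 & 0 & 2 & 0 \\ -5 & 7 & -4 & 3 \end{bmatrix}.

The determinant is -996.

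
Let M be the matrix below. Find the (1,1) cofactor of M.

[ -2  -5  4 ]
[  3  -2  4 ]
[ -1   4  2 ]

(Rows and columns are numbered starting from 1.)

Delete row 1 and column 1; the remaining 2×2 submatrix is [-2 4; 4 2].
Its determinant is (-2)·2 − 4·4 = -20.
The cofactor carries sign (−1)^(1+1) = +1, so C_{1,1} = +(-20) = -20.

The cofactor is -20.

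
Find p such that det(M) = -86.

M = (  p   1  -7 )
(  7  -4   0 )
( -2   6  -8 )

p = 3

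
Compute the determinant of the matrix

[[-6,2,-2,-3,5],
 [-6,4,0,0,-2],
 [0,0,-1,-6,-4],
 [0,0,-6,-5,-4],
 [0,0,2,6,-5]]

The matrix is block upper-triangular with a 2×2 block and a 3×3 block on the diagonal, so its determinant equals the product of the determinants of the diagonal blocks.
det of the 2×2 block = -12
det of the 3×3 block = 283
det = (-12)·(283) = -3396

-3396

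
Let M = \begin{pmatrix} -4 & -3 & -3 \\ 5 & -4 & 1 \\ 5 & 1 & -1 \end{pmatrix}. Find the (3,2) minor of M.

11

Delete row 3 and column 2; the remaining 2×2 submatrix is [-4 -3; 5 1].
Its determinant is (-4)·1 − (-3)·5 = 11.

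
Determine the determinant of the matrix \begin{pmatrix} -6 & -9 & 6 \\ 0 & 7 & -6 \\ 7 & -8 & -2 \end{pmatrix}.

The determinant is 456.

Expand along column 1:
  + (-6) · |7 -6; -8 -2| = (-6)·(-14 − 48) = 372
  + 7 · |-9 6; 7 -6| = 7·(54 − 42) = 84
Sum: (372) + (84) = 456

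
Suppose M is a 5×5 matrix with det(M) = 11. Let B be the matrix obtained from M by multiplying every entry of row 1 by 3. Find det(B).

Scaling one row by 3 multiplies the determinant by 3.
det(B) = (3)·(11) = 33

The determinant is 33.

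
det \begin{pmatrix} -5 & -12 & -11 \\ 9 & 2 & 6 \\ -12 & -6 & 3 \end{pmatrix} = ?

The determinant is 1308.

Expand along row 1:
  + (-5) · |2 6; -6 3| = (-5)·(6 − (-36)) = -210
  − (-12) · |9 6; -12 3| = −(-12)·(27 − (-72)) = 1188
  + (-11) · |9 2; -12 -6| = (-11)·(-54 − (-24)) = 330
Sum: (-210) + (1188) + (330) = 1308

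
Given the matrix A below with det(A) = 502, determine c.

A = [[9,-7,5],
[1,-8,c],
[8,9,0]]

Expanding along the row containing c, det(A) is linear in c: det(A) = (-137)·c + (365).
Set (-137)·c + (365) = 502  ⇒  (-137)·c = 137  ⇒  c = -1.

c = -1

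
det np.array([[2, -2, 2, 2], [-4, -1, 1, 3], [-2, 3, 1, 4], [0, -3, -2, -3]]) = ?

-82

Expand along row 4 (it has 1 zero):
  + (-3) · M_42   where M_42 = det([2 2 2; -4 1 3; -2 1 4]) = 18
  − (-2) · M_43   where M_43 = det([2 -2 2; -4 -1 3; -2 3 4]) = -74
  + (-3) · M_44   where M_44 = det([2 -2 2; -4 -1 1; -2 3 1]) = -40
det = (+1)·(-3)·(18) + (-1)·(-2)·(-74) + (+1)·(-3)·(-40) = -82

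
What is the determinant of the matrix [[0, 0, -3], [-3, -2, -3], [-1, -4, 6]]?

-30

Expand along row 1:
  + (-3) · |-3 -2; -1 -4| = (-3)·(12 − 2) = -30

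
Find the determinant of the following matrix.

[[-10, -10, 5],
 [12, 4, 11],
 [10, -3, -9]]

Expand along column 1:
  + (-10) · |4 11; -3 -9| = (-10)·(-36 − (-33)) = 30
  − 12 · |-10 5; -3 -9| = −12·(90 − (-15)) = -1260
  + 10 · |-10 5; 4 11| = 10·(-110 − 20) = -1300
Sum: (30) + (-1260) + (-1300) = -2530

-2530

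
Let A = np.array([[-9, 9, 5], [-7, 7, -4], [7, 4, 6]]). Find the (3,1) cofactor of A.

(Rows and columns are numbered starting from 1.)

Delete row 3 and column 1; the remaining 2×2 submatrix is [9 5; 7 -4].
Its determinant is 9·(-4) − 5·7 = -71.
The cofactor carries sign (−1)^(3+1) = +1, so C_{3,1} = +(-71) = -71.

-71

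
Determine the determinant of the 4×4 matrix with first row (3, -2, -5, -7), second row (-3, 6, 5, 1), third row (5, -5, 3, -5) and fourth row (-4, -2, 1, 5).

The determinant is -1258.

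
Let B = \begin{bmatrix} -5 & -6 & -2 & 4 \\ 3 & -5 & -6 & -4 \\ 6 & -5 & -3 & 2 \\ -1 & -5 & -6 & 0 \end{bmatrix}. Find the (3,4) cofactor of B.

104

Delete row 3 and column 4; the remaining 3×3 submatrix is [-5 -6 -2; 3 -5 -6; -1 -5 -6].
Its determinant is -104.
The cofactor carries sign (−1)^(3+4) = −1, so C_{3,4} = −(-104) = 104.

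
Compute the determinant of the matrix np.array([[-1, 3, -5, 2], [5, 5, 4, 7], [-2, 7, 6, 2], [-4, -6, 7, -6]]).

-905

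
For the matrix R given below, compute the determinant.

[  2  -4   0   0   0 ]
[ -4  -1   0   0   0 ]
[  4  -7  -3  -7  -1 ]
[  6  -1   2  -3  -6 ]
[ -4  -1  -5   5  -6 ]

R is block lower-triangular with a 2×2 block and a 3×3 block on the diagonal, so its determinant equals the product of the determinants of the diagonal blocks.
det of the 2×2 block = -18
det of the 3×3 block = -433
det = (-18)·(-433) = 7794

7794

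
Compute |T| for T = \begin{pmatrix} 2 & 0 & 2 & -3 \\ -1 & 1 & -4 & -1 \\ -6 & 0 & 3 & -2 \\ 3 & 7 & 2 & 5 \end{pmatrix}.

Expand along column 2 (it has 2 zeros):
  + (1) · M_22   where M_22 = det([2 2 -3; -6 3 -2; 3 2 5]) = 149
  + (7) · M_42   where M_42 = det([2 2 -3; -1 -4 -1; -6 3 -2]) = 111
det = (+1)·(1)·(149) + (+1)·(7)·(111) = 926

det(T) = 926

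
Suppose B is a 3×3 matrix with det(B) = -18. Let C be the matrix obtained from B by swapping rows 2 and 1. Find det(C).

det(C) = 18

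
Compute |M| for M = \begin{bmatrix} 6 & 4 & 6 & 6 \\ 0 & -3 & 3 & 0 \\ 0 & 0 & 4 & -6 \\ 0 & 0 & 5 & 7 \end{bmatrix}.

Expand along column 1 (it has 3 zeros):
  + (6) · M_11   where M_11 = det([-3 3 0; 0 4 -6; 0 5 7]) = -174
det = (+1)·(6)·(-174) = -1044

The determinant is -1044.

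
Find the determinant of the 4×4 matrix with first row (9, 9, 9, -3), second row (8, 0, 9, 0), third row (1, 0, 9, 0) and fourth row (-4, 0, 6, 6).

-3402

Expand along column 2 (it has 3 zeros):
  − (9) · M_12   where M_12 = det([8 9 0; 1 9 0; -4 6 6]) = 378
det = (-1)·(9)·(378) = -3402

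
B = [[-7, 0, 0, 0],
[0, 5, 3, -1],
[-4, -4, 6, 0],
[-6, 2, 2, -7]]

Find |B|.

Expand along row 1 (it has 3 zeros):
  + (-7) · M_11   where M_11 = det([5 3 -1; -4 6 0; 2 2 -7]) = -274
det = (+1)·(-7)·(-274) = 1918

1918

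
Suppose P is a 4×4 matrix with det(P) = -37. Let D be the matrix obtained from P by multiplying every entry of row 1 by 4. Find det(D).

Scaling one row by 4 multiplies the determinant by 4.
det(D) = (4)·(-37) = -148

det(D) = -148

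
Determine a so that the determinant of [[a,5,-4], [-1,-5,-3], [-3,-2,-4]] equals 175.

7

Expanding along the row containing a, det(B) is linear in a: det(B) = (14)·a + (77).
Set (14)·a + (77) = 175  ⇒  (14)·a = 98  ⇒  a = 7.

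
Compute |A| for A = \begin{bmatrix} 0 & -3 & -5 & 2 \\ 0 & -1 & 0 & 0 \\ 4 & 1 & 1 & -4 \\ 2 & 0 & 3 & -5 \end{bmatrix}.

40

Expand along row 2 (it has 3 zeros):
  + (-1) · M_22   where M_22 = det([0 -5 2; 4 1 -4; 2 3 -5]) = -40
det = (+1)·(-1)·(-40) = 40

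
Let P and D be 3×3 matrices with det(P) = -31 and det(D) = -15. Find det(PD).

det(PD) = det(P)·det(D) = (-31)·(-15) = 465

The determinant is 465.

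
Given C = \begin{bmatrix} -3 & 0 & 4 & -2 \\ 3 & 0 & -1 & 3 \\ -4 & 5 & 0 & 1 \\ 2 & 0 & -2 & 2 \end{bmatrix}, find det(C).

det(C) = 20

Expand along column 2 (it has 3 zeros):
  − (5) · M_32   where M_32 = det([-3 4 -2; 3 -1 3; 2 -2 2]) = -4
det = (-1)·(5)·(-4) = 20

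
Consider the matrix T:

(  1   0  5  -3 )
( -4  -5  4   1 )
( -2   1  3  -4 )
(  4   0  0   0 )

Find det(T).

152

Expand along row 4 (it has 3 zeros):
  − (4) · M_41   where M_41 = det([0 5 -3; -5 4 1; 1 3 -4]) = -38
det = (-1)·(4)·(-38) = 152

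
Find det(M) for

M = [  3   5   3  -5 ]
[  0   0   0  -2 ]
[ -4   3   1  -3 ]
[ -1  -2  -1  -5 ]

Expand along row 2 (it has 3 zeros):
  + (-2) · M_24   where M_24 = det([3 5 3; -4 3 1; -1 -2 -1]) = 5
det = (+1)·(-2)·(5) = -10

det(M) = -10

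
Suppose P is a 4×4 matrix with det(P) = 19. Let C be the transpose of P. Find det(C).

|C| = 19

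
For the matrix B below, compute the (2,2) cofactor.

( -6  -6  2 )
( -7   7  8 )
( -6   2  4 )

Delete row 2 and column 2; the remaining 2×2 submatrix is [-6 2; -6 4].
Its determinant is (-6)·4 − 2·(-6) = -12.
The cofactor carries sign (−1)^(2+2) = +1, so C_{2,2} = +(-12) = -12.

The cofactor is -12.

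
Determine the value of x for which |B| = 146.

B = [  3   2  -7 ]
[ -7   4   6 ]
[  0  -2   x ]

Expanding along the row containing x, det(B) is linear in x: det(B) = (26)·x + (-62).
Set (26)·x + (-62) = 146  ⇒  (26)·x = 208  ⇒  x = 8.

8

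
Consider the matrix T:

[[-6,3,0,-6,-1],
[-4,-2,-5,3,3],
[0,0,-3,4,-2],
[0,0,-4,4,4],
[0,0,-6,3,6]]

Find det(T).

-1440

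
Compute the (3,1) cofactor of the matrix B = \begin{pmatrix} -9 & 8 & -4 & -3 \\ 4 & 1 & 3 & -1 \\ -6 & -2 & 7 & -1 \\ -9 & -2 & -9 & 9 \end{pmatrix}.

Delete row 3 and column 1; the remaining 3×3 submatrix is [8 -4 -3; 1 3 -1; -2 -9 9].
Its determinant is 181.
The cofactor carries sign (−1)^(3+1) = +1, so C_{3,1} = +(181) = 181.

181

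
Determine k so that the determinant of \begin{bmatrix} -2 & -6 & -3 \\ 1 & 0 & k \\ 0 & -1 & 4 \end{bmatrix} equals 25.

k = 1

Expanding along the row containing k, det(M) is linear in k: det(M) = (-2)·k + (27).
Set (-2)·k + (27) = 25  ⇒  (-2)·k = -2  ⇒  k = 1.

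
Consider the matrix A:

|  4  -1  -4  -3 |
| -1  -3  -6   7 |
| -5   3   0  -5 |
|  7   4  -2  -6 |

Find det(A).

Expand along row 3 (it has 1 zero):
  + (-5) · M_31   where M_31 = det([-1 -4 -3; -3 -6 7; 4 -2 -6]) = -180
  − (3) · M_32   where M_32 = det([4 -4 -3; -1 -6 7; 7 -2 -6]) = -104
  − (-5) · M_34   where M_34 = det([4 -1 -4; -1 -3 -6; 7 4 -2]) = 96
det = (+1)·(-5)·(-180) + (-1)·(3)·(-104) + (-1)·(-5)·(96) = 1692

1692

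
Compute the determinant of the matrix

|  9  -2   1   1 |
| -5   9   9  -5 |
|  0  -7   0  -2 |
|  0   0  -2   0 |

The determinant is -844.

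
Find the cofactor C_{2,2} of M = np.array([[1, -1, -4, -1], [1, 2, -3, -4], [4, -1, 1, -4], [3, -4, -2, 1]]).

68

Delete row 2 and column 2; the remaining 3×3 submatrix is [1 -4 -1; 4 1 -4; 3 -2 1].
Its determinant is 68.
The cofactor carries sign (−1)^(2+2) = +1, so C_{2,2} = +(68) = 68.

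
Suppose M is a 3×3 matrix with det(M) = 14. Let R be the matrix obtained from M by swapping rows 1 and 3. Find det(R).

Swapping two rows multiplies the determinant by −1.
det(R) = (-1)·(14) = -14

-14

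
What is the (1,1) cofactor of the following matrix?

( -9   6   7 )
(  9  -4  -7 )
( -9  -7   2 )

The cofactor is -57.

Delete row 1 and column 1; the remaining 2×2 submatrix is [-4 -7; -7 2].
Its determinant is (-4)·2 − (-7)·(-7) = -57.
The cofactor carries sign (−1)^(1+1) = +1, so C_{1,1} = +(-57) = -57.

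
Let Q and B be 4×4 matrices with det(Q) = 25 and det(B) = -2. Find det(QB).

det(QB) = det(Q)·det(B) = (25)·(-2) = -50

-50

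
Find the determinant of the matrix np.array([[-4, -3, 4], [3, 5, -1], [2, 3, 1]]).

-21

Expand along column 1:
  + (-4) · |5 -1; 3 1| = (-4)·(5 − (-3)) = -32
  − 3 · |-3 4; 3 1| = −3·(-3 − 12) = 45
  + 2 · |-3 4; 5 -1| = 2·(3 − 20) = -34
Sum: (-32) + (45) + (-34) = -21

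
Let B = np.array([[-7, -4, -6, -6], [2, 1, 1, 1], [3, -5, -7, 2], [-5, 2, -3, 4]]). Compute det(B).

Expand along row 1:
  + (-7) · M_11   where M_11 = det([1 1 1; -5 -7 2; 2 -3 4]) = 31
  − (-4) · M_12   where M_12 = det([2 1 1; 3 -7 2; -5 -3 4]) = -110
  + (-6) · M_13   where M_13 = det([2 1 1; 3 -5 2; -5 2 4]) = -89
  − (-6) · M_14   where M_14 = det([2 1 1; 3 -5 -7; -5 2 -3]) = 83
det = (+1)·(-7)·(31) + (-1)·(-4)·(-110) + (+1)·(-6)·(-89) + (-1)·(-6)·(83) = 375

375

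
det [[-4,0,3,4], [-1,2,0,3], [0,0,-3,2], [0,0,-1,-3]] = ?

The determinant is -88.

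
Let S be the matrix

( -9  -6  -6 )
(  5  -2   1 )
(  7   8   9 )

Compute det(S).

Expand along column 1:
  + (-9) · |-2 1; 8 9| = (-9)·(-18 − 8) = 234
  − 5 · |-6 -6; 8 9| = −5·(-54 − (-48)) = 30
  + 7 · |-6 -6; -2 1| = 7·(-6 − 12) = -126
Sum: (234) + (30) + (-126) = 138

det(S) = 138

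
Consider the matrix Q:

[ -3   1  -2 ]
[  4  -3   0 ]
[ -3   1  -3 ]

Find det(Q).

Expand along column 3:
  + (-2) · |4 -3; -3 1| = (-2)·(4 − 9) = 10
  + (-3) · |-3 1; 4 -3| = (-3)·(9 − 4) = -15
Sum: (10) + (-15) = -5

-5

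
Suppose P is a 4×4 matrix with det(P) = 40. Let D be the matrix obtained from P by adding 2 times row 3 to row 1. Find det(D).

Adding a multiple of one row to another leaves the determinant unchanged.
det(D) = (1)·(40) = 40

40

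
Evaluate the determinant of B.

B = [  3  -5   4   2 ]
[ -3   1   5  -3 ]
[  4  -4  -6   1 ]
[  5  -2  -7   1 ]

Expand along row 1:
  + (3) · M_11   where M_11 = det([1 5 -3; -4 -6 1; -2 -7 1]) = -37
  − (-5) · M_12   where M_12 = det([-3 5 -3; 4 -6 1; 5 -7 1]) = -4
  + (4) · M_13   where M_13 = det([-3 1 -3; 4 -4 1; 5 -2 1]) = -29
  − (2) · M_14   where M_14 = det([-3 1 5; 4 -4 -6; 5 -2 -7]) = 10
det = (+1)·(3)·(-37) + (-1)·(-5)·(-4) + (+1)·(4)·(-29) + (-1)·(2)·(10) = -267

The determinant is -267.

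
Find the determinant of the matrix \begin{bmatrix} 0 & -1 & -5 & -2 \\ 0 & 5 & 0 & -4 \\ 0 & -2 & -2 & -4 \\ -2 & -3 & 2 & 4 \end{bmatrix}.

Expand along column 1 (it has 3 zeros):
  − (-2) · M_41   where M_41 = det([-1 -5 -2; 5 0 -4; -2 -2 -4]) = -112
det = (-1)·(-2)·(-112) = -224

-224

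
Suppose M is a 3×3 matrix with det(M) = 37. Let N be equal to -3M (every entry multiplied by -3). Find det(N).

det(N) = -999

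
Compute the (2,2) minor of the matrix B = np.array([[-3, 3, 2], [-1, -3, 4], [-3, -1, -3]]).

Delete row 2 and column 2; the remaining 2×2 submatrix is [-3 2; -3 -3].
Its determinant is (-3)·(-3) − 2·(-3) = 15.

The minor is 15.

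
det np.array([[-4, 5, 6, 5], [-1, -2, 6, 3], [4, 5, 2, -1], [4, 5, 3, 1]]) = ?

446

Expand along row 1:
  + (-4) · M_11   where M_11 = det([-2 6 3; 5 2 -1; 5 3 1]) = -55
  − (5) · M_12   where M_12 = det([-1 6 3; 4 2 -1; 4 3 1]) = -41
  + (6) · M_13   where M_13 = det([-1 -2 3; 4 5 -1; 4 5 1]) = 6
  − (5) · M_14   where M_14 = det([-1 -2 6; 4 5 2; 4 5 3]) = 3
det = (+1)·(-4)·(-55) + (-1)·(5)·(-41) + (+1)·(6)·(6) + (-1)·(5)·(3) = 446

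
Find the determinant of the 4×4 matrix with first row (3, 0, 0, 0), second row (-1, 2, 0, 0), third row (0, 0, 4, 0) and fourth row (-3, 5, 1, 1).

The matrix is lower triangular, so the determinant is the product of the diagonal entries:
det = (3) · (2) · (4) · (1) = 24

24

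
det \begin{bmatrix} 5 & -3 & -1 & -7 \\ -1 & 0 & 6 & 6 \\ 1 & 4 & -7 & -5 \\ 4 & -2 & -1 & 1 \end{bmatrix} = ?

-744

Expand along row 2 (it has 1 zero):
  − (-1) · M_21   where M_21 = det([-3 -1 -7; 4 -7 -5; -2 -1 1]) = 156
  − (6) · M_23   where M_23 = det([5 -3 -7; 1 4 -5; 4 -2 1]) = 159
  + (6) · M_24   where M_24 = det([5 -3 -1; 1 4 -7; 4 -2 -1]) = 9
det = (-1)·(-1)·(156) + (-1)·(6)·(159) + (+1)·(6)·(9) = -744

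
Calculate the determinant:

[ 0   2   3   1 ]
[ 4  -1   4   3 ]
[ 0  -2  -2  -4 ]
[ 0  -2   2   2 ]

-144

Expand along column 1 (it has 3 zeros):
  − (4) · M_21   where M_21 = det([2 3 1; -2 -2 -4; -2 2 2]) = 36
det = (-1)·(4)·(36) = -144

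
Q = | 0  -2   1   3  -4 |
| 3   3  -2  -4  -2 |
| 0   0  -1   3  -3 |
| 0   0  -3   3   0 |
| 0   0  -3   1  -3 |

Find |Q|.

|Q| = -216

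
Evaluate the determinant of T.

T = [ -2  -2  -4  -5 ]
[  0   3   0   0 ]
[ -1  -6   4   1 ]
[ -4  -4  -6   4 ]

Expand along row 2 (it has 3 zeros):
  + (3) · M_22   where M_22 = det([-2 -4 -5; -1 4 1; -4 -6 4]) = -154
det = (+1)·(3)·(-154) = -462

det(T) = -462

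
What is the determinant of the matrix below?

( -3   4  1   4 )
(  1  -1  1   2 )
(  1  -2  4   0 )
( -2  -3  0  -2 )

Expand along row 3 (it has 1 zero):
  + (1) · M_31   where M_31 = det([4 1 4; -1 1 2; -3 0 -2]) = -4
  − (-2) · M_32   where M_32 = det([-3 1 4; 1 1 2; -2 0 -2]) = 12
  + (4) · M_33   where M_33 = det([-3 4 4; 1 -1 2; -2 -3 -2]) = -52
det = (+1)·(1)·(-4) + (-1)·(-2)·(12) + (+1)·(4)·(-52) = -188

The determinant is -188.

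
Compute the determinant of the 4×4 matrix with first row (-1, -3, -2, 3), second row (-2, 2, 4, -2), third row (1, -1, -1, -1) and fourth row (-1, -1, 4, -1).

Expand along row 1:
  + (-1) · M_11   where M_11 = det([2 4 -2; -1 -1 -1; -1 4 -1]) = 20
  − (-3) · M_12   where M_12 = det([-2 4 -2; 1 -1 -1; -1 4 -1]) = -8
  + (-2) · M_13   where M_13 = det([-2 2 -2; 1 -1 -1; -1 -1 -1]) = 8
  − (3) · M_14   where M_14 = det([-2 2 4; 1 -1 -1; -1 -1 4]) = -4
det = (+1)·(-1)·(20) + (-1)·(-3)·(-8) + (+1)·(-2)·(8) + (-1)·(3)·(-4) = -48

-48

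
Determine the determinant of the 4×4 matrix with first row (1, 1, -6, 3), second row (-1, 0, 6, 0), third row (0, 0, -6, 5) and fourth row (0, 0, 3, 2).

-27

The matrix is block upper-triangular with a 2×2 block and a 2×2 block on the diagonal, so its determinant equals the product of the determinants of the diagonal blocks.
det of the 2×2 block = 1
det of the 2×2 block = -27
det = (1)·(-27) = -27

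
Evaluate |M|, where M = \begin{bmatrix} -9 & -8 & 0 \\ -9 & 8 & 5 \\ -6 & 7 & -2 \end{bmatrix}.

The determinant is 843.

Expand along column 3:
  − 5 · |-9 -8; -6 7| = −5·(-63 − 48) = 555
  + (-2) · |-9 -8; -9 8| = (-2)·(-72 − 72) = 288
Sum: (555) + (288) = 843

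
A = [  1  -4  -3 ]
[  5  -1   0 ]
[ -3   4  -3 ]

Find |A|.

-108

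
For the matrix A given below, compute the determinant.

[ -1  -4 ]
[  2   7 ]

det(A) = (-1)·7 − (-4)·2 = -7 − (-8) = 1

The determinant is 1.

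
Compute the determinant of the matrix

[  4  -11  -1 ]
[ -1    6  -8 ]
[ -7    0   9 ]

-541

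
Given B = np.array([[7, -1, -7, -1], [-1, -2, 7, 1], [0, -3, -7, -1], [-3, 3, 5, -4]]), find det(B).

Expand along row 3 (it has 1 zero):
  − (-3) · M_32   where M_32 = det([7 -7 -1; -1 7 1; -3 5 -4]) = -198
  + (-7) · M_33   where M_33 = det([7 -1 -1; -1 -2 1; -3 3 -4]) = 51
  − (-1) · M_34   where M_34 = det([7 -1 -7; -1 -2 7; -3 3 5]) = -138
det = (-1)·(-3)·(-198) + (+1)·(-7)·(51) + (-1)·(-1)·(-138) = -1089

The determinant is -1089.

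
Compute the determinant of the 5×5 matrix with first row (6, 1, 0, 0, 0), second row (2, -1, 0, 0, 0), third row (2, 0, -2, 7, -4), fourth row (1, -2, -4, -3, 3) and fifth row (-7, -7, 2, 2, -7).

The determinant is 1408.

The matrix is block lower-triangular with a 2×2 block and a 3×3 block on the diagonal, so its determinant equals the product of the determinants of the diagonal blocks.
det of the 2×2 block = -8
det of the 3×3 block = -176
det = (-8)·(-176) = 1408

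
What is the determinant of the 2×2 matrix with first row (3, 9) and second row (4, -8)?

-60

det = 3·(-8) − 9·4 = -24 − 36 = -60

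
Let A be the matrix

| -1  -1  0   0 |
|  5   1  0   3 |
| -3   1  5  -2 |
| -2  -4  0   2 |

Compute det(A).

Expand along column 3 (it has 3 zeros):
  + (5) · M_33   where M_33 = det([-1 -1 0; 5 1 3; -2 -4 2]) = 2
det = (+1)·(5)·(2) = 10

10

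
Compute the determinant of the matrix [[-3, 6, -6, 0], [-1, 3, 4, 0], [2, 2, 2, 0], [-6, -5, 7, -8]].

-912

Expand along column 4 (it has 3 zeros):
  + (-8) · M_44   where M_44 = det([-3 6 -6; -1 3 4; 2 2 2]) = 114
det = (+1)·(-8)·(114) = -912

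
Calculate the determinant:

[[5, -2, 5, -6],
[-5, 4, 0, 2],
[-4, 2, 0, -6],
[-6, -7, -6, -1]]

Expand along column 3 (it has 2 zeros):
  + (5) · M_13   where M_13 = det([-5 4 2; -4 2 -6; -6 -7 -1]) = 428
  − (-6) · M_43   where M_43 = det([5 -2 -6; -5 4 2; -4 2 -6]) = -100
det = (+1)·(5)·(428) + (-1)·(-6)·(-100) = 1540

The determinant is 1540.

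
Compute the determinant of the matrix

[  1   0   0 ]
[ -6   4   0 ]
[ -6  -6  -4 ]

The matrix is lower triangular, so the determinant is the product of the diagonal entries:
det = (1) · (4) · (-4) = -16

-16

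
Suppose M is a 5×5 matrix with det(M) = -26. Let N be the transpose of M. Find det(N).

det(Mᵀ) = det(M).
det(N) = (1)·(-26) = -26

-26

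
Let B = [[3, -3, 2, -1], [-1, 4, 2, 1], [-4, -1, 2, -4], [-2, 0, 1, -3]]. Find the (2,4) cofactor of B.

-7

Delete row 2 and column 4; the remaining 3×3 submatrix is [3 -3 2; -4 -1 2; -2 0 1].
Its determinant is -7.
The cofactor carries sign (−1)^(2+4) = +1, so C_{2,4} = +(-7) = -7.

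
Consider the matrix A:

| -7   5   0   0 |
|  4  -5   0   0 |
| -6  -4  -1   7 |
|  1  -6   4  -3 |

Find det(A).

A is block lower-triangular with a 2×2 block and a 2×2 block on the diagonal, so its determinant equals the product of the determinants of the diagonal blocks.
det of the 2×2 block = 15
det of the 2×2 block = -25
det = (15)·(-25) = -375

The determinant is -375.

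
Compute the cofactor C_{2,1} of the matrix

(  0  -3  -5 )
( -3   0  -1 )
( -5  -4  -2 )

Delete row 2 and column 1; the remaining 2×2 submatrix is [-3 -5; -4 -2].
Its determinant is (-3)·(-2) − (-5)·(-4) = -14.
The cofactor carries sign (−1)^(2+1) = −1, so C_{2,1} = −(-14) = 14.

14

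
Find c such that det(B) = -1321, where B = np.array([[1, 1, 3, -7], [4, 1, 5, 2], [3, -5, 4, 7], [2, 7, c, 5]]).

Expanding along the row containing c, det(B) is linear in c: det(B) = (-156)·c + (-73).
Set (-156)·c + (-73) = -1321  ⇒  (-156)·c = -1248  ⇒  c = 8.

c = 8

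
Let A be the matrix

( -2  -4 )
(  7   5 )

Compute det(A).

The determinant is 18.

det(A) = (-2)·5 − (-4)·7 = -10 − (-28) = 18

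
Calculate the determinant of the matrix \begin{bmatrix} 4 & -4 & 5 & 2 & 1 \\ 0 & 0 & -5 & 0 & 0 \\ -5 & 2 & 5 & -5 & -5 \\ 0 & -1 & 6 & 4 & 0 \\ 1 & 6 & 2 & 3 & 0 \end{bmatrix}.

2360

Expand along row 2 (it has 4 zeros):
  − (-5) · M_23   where M_23 = det([4 -4 2 1; -5 2 -5 -5; 0 -1 4 0; 1 6 3 0]) = 472
det = (-1)·(-5)·(472) = 2360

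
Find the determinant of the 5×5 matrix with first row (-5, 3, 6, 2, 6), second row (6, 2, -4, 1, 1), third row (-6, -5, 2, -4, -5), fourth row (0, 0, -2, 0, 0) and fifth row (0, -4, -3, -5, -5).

0

Expand along row 4 (it has 4 zeros):
  − (-2) · M_43   where M_43 = det([-5 3 2 6; 6 2 1 1; -6 -5 -4 -5; 0 -4 -5 -5]) = 0
det = (-1)·(-2)·(0) = 0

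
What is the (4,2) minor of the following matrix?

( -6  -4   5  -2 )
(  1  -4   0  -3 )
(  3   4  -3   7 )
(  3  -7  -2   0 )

The minor is -20.

Delete row 4 and column 2; the remaining 3×3 submatrix is [-6 5 -2; 1 0 -3; 3 -3 7].
Its determinant is -20.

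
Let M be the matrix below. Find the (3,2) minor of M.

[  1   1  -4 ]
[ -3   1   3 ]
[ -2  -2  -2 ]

-9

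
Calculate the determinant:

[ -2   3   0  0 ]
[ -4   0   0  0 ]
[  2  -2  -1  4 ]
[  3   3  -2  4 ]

48

The matrix is block lower-triangular with a 2×2 block and a 2×2 block on the diagonal, so its determinant equals the product of the determinants of the diagonal blocks.
det of the 2×2 block = 12
det of the 2×2 block = 4
det = (12)·(4) = 48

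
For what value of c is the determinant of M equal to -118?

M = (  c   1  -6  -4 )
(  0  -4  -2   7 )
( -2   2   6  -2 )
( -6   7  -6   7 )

c = 3

Expanding along the row containing c, det(M) is linear in c: det(M) = (-442)·c + (1208).
Set (-442)·c + (1208) = -118  ⇒  (-442)·c = -1326  ⇒  c = 3.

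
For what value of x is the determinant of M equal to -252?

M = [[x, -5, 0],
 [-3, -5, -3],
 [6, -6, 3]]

Expanding along the row containing x, det(M) is linear in x: det(M) = (-33)·x + (45).
Set (-33)·x + (45) = -252  ⇒  (-33)·x = -297  ⇒  x = 9.

x = 9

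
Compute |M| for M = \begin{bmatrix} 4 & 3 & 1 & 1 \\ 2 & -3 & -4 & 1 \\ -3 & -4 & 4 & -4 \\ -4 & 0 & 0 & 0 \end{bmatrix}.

Expand along row 4 (it has 3 zeros):
  − (-4) · M_41   where M_41 = det([3 1 1; -3 -4 1; -4 4 -4]) = -8
det = (-1)·(-4)·(-8) = -32

-32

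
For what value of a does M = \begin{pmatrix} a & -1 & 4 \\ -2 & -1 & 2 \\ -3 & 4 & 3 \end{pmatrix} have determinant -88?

Expanding along the column containing a, det(M) is linear in a: det(M) = (-11)·a + (-44).
Set (-11)·a + (-44) = -88  ⇒  (-11)·a = -44  ⇒  a = 4.

a = 4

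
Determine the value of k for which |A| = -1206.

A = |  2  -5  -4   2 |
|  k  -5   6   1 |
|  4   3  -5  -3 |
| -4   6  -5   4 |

Expanding along the row containing k, det(A) is linear in k: det(A) = (-325)·k + (-556).
Set (-325)·k + (-556) = -1206  ⇒  (-325)·k = -650  ⇒  k = 2.

k = 2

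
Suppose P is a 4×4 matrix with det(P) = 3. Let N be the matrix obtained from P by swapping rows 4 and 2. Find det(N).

The determinant is -3.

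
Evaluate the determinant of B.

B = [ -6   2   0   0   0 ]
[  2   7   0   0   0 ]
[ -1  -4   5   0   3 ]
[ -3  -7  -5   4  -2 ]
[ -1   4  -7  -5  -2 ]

B is block lower-triangular with a 2×2 block and a 3×3 block on the diagonal, so its determinant equals the product of the determinants of the diagonal blocks.
det of the 2×2 block = -46
det of the 3×3 block = 69
det = (-46)·(69) = -3174

-3174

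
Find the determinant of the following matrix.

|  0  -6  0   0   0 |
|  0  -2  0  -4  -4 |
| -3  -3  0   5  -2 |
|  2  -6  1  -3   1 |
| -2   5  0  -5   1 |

The determinant is 768.

Expand along row 1 (it has 4 zeros):
  − (-6) · M_12   where M_12 = det([0 0 -4 -4; -3 0 5 -2; 2 1 -3 1; -2 0 -5 1]) = 128
det = (-1)·(-6)·(128) = 768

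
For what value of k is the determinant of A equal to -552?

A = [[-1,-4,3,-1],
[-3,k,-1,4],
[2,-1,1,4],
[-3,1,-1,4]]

k = 9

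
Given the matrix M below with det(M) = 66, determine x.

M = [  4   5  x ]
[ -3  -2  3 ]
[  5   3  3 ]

6

Expanding along the row containing x, det(M) is linear in x: det(M) = (1)·x + (60).
Set (1)·x + (60) = 66  ⇒  (1)·x = 6  ⇒  x = 6.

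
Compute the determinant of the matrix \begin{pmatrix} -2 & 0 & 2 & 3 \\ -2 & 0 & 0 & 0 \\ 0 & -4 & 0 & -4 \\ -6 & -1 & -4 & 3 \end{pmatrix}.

160

Expand along row 2 (it has 3 zeros):
  − (-2) · M_21   where M_21 = det([0 2 3; -4 0 -4; -1 -4 3]) = 80
det = (-1)·(-2)·(80) = 160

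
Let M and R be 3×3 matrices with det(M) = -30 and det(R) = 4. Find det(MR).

|MR| = -120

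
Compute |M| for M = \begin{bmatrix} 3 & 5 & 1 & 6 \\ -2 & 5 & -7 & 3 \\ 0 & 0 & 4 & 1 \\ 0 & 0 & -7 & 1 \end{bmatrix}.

|M| = 275

M is block upper-triangular with a 2×2 block and a 2×2 block on the diagonal, so its determinant equals the product of the determinants of the diagonal blocks.
det of the 2×2 block = 25
det of the 2×2 block = 11
det = (25)·(11) = 275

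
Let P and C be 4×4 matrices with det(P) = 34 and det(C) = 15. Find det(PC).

The determinant is 510.

det(PC) = det(P)·det(C) = (34)·(15) = 510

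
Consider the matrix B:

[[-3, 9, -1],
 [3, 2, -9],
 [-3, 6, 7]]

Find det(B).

The determinant is -174.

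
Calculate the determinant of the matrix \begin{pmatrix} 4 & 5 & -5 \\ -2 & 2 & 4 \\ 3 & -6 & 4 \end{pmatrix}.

198

Expand along row 1:
  + 4 · |2 4; -6 4| = 4·(8 − (-24)) = 128
  − 5 · |-2 4; 3 4| = −5·(-8 − 12) = 100
  + (-5) · |-2 2; 3 -6| = (-5)·(12 − 6) = -30
Sum: (128) + (100) + (-30) = 198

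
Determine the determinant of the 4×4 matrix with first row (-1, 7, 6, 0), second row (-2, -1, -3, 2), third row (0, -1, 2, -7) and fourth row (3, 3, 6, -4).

Expand along row 1 (it has 1 zero):
  + (-1) · M_11   where M_11 = det([-1 -3 2; -1 2 -7; 3 6 -4]) = 17
  − (7) · M_12   where M_12 = det([-2 -3 2; 0 2 -7; 3 6 -4]) = -17
  + (6) · M_13   where M_13 = det([-2 -1 2; 0 -1 -7; 3 3 -4]) = -23
det = (+1)·(-1)·(17) + (-1)·(7)·(-17) + (+1)·(6)·(-23) = -36

-36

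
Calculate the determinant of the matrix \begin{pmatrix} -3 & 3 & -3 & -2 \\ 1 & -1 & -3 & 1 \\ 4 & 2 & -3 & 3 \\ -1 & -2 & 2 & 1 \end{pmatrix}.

Expand along row 1:
  + (-3) · M_11   where M_11 = det([-1 -3 1; 2 -3 3; -2 2 1]) = 31
  − (3) · M_12   where M_12 = det([1 -3 1; 4 -3 3; -1 2 1]) = 17
  + (-3) · M_13   where M_13 = det([1 -1 1; 4 2 3; -1 -2 1]) = 9
  − (-2) · M_14   where M_14 = det([1 -1 -3; 4 2 -3; -1 -2 2]) = 21
det = (+1)·(-3)·(31) + (-1)·(3)·(17) + (+1)·(-3)·(9) + (-1)·(-2)·(21) = -129

The determinant is -129.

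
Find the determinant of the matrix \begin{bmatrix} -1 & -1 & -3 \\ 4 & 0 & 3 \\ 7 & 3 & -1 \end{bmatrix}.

-52

Expand along column 2:
  − (-1) · |4 3; 7 -1| = −(-1)·(-4 − 21) = -25
  − 3 · |-1 -3; 4 3| = −3·(-3 − (-12)) = -27
Sum: (-25) + (-27) = -52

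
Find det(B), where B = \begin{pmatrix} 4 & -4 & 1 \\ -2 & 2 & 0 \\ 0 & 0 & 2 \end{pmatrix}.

|B| = 0

Expand along row 3:
  + 2 · |4 -4; -2 2| = 2·(8 − 8) = 0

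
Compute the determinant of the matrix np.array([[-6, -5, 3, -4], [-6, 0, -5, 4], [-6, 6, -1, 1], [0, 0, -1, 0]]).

Expand along row 4 (it has 3 zeros):
  − (-1) · M_43   where M_43 = det([-6 -5 -4; -6 0 4; -6 6 1]) = 378
det = (-1)·(-1)·(378) = 378

378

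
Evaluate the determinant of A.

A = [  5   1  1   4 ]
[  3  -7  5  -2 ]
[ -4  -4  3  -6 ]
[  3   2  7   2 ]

Expand along row 1:
  + (5) · M_11   where M_11 = det([-7 5 -2; -4 3 -6; 2 7 2]) = -288
  − (1) · M_12   where M_12 = det([3 5 -2; -4 3 -6; 3 7 2]) = 168
  + (1) · M_13   where M_13 = det([3 -7 -2; -4 -4 -6; 3 2 2]) = 74
  − (4) · M_14   where M_14 = det([3 -7 5; -4 -4 3; 3 2 7]) = -341
det = (+1)·(5)·(-288) + (-1)·(1)·(168) + (+1)·(1)·(74) + (-1)·(4)·(-341) = -170

-170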